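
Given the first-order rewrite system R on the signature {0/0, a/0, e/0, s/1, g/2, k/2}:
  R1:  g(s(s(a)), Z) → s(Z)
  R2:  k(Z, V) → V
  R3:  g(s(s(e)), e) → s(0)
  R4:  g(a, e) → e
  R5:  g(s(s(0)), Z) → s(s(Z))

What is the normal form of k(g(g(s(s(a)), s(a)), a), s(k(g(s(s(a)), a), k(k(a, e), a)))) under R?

1. k(g(g(s(s(a)), s(a)), a), s(k(g(s(s(a)), a), k(k(a, e), a))))  →  s(k(g(s(s(a)), a), k(k(a, e), a)))   [R2 at ε]
2. s(k(g(s(s(a)), a), k(k(a, e), a)))  →  s(k(k(a, e), a))   [R2 at 1]
3. s(k(k(a, e), a))  →  s(a)   [R2 at 1]

s(a)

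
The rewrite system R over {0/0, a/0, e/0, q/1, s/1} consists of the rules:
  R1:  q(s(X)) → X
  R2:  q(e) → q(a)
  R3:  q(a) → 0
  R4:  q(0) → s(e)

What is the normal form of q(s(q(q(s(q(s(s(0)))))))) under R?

0

1. q(s(q(q(s(q(s(s(0))))))))  →  q(q(s(q(s(s(0))))))   [R1 at ε]
2. q(q(s(q(s(s(0))))))  →  q(q(s(s(0))))   [R1 at 1]
3. q(q(s(s(0))))  →  q(s(0))   [R1 at 1]
4. q(s(0))  →  0   [R1 at ε]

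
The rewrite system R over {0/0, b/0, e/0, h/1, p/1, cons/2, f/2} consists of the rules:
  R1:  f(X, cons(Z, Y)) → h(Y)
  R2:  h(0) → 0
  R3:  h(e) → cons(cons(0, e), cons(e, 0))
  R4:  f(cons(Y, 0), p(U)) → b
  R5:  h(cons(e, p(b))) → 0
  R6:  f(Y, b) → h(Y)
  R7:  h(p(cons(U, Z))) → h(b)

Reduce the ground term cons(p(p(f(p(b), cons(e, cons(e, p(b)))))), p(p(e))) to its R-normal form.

cons(p(p(0)), p(p(e)))

1. cons(p(p(f(p(b), cons(e, cons(e, p(b)))))), p(p(e)))  →  cons(p(p(h(cons(e, p(b))))), p(p(e)))   [R1 at 1.1.1]
2. cons(p(p(h(cons(e, p(b))))), p(p(e)))  →  cons(p(p(0)), p(p(e)))   [R5 at 1.1.1]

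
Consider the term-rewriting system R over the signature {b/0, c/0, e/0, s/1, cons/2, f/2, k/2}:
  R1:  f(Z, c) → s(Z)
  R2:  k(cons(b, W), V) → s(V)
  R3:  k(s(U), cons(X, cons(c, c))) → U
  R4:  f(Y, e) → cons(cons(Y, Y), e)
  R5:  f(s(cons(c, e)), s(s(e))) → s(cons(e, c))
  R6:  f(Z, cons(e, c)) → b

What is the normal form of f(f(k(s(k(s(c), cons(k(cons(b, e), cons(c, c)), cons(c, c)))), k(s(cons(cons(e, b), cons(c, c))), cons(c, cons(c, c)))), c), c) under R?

s(s(c))

1. f(f(k(s(k(s(c), cons(k(cons(b, e), cons(c, c)), cons(c, c)))), k(s(cons(cons(e, b), cons(c, c))), cons(c, cons(c, c)))), c), c)  →  s(f(k(s(k(s(c), cons(k(cons(b, e), cons(c, c)), cons(c, c)))), k(s(cons(cons(e, b), cons(c, c))), cons(c, cons(c, c)))), c))   [R1 at ε]
2. s(f(k(s(k(s(c), cons(k(cons(b, e), cons(c, c)), cons(c, c)))), k(s(cons(cons(e, b), cons(c, c))), cons(c, cons(c, c)))), c))  →  s(s(k(s(k(s(c), cons(k(cons(b, e), cons(c, c)), cons(c, c)))), k(s(cons(cons(e, b), cons(c, c))), cons(c, cons(c, c))))))   [R1 at 1]
3. s(s(k(s(k(s(c), cons(k(cons(b, e), cons(c, c)), cons(c, c)))), k(s(cons(cons(e, b), cons(c, c))), cons(c, cons(c, c))))))  →  s(s(k(s(c), k(s(cons(cons(e, b), cons(c, c))), cons(c, cons(c, c))))))   [R3 at 1.1.1.1]
4. s(s(k(s(c), k(s(cons(cons(e, b), cons(c, c))), cons(c, cons(c, c))))))  →  s(s(k(s(c), cons(cons(e, b), cons(c, c)))))   [R3 at 1.1.2]
5. s(s(k(s(c), cons(cons(e, b), cons(c, c)))))  →  s(s(c))   [R3 at 1.1]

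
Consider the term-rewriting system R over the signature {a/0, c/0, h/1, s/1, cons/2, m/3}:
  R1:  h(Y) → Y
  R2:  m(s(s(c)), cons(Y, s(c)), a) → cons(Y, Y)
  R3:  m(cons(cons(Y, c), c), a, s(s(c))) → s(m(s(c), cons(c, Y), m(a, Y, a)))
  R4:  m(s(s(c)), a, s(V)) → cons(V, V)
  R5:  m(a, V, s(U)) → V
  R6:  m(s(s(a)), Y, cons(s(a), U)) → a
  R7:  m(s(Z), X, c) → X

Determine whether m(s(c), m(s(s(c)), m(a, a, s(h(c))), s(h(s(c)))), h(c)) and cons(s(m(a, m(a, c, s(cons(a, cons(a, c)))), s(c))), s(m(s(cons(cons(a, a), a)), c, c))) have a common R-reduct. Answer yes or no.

Reduce t₁ = m(s(c), m(s(s(c)), m(a, a, s(h(c))), s(h(s(c)))), h(c)):
1. m(s(c), m(s(s(c)), m(a, a, s(h(c))), s(h(s(c)))), h(c))  →  m(s(c), m(s(s(c)), a, s(h(s(c)))), h(c))   [R5 at 2.2]
2. m(s(c), m(s(s(c)), a, s(h(s(c)))), h(c))  →  m(s(c), cons(h(s(c)), h(s(c))), h(c))   [R4 at 2]
3. m(s(c), cons(h(s(c)), h(s(c))), h(c))  →  m(s(c), cons(s(c), h(s(c))), h(c))   [R1 at 2.1]
4. m(s(c), cons(s(c), h(s(c))), h(c))  →  m(s(c), cons(s(c), s(c)), h(c))   [R1 at 2.2]
5. m(s(c), cons(s(c), s(c)), h(c))  →  m(s(c), cons(s(c), s(c)), c)   [R1 at 3]
6. m(s(c), cons(s(c), s(c)), c)  →  cons(s(c), s(c))   [R7 at ε]

Reduce t₂ = cons(s(m(a, m(a, c, s(cons(a, cons(a, c)))), s(c))), s(m(s(cons(cons(a, a), a)), c, c))):
1. cons(s(m(a, m(a, c, s(cons(a, cons(a, c)))), s(c))), s(m(s(cons(cons(a, a), a)), c, c)))  →  cons(s(m(a, c, s(cons(a, cons(a, c))))), s(m(s(cons(cons(a, a), a)), c, c)))   [R5 at 1.1]
2. cons(s(m(a, c, s(cons(a, cons(a, c))))), s(m(s(cons(cons(a, a), a)), c, c)))  →  cons(s(c), s(m(s(cons(cons(a, a), a)), c, c)))   [R5 at 1.1]
3. cons(s(c), s(m(s(cons(cons(a, a), a)), c, c)))  →  cons(s(c), s(c))   [R7 at 2.1]

yes — NF(t₁) = cons(s(c), s(c)), NF(t₂) = cons(s(c), s(c))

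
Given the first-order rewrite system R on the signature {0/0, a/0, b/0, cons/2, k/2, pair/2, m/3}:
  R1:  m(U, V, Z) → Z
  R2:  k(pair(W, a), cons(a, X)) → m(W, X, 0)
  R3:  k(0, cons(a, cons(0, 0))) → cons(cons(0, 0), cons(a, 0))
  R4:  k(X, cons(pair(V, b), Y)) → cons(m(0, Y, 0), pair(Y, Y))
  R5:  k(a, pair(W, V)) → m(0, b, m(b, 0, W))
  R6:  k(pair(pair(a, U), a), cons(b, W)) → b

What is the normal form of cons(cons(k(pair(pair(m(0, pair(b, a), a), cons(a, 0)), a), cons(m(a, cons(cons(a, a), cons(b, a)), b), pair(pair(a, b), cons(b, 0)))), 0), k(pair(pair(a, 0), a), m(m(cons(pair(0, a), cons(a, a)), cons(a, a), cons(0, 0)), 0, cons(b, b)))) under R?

cons(cons(b, 0), b)

1. cons(cons(k(pair(pair(m(0, pair(b, a), a), cons(a, 0)), a), cons(m(a, cons(cons(a, a), cons(b, a)), b), pair(pair(a, b), cons(b, 0)))), 0), k(pair(pair(a, 0), a), m(m(cons(pair(0, a), cons(a, a)), cons(a, a), cons(0, 0)), 0, cons(b, b))))  →  cons(cons(k(pair(pair(a, cons(a, 0)), a), cons(m(a, cons(cons(a, a), cons(b, a)), b), pair(pair(a, b), cons(b, 0)))), 0), k(pair(pair(a, 0), a), m(m(cons(pair(0, a), cons(a, a)), cons(a, a), cons(0, 0)), 0, cons(b, b))))   [R1 at 1.1.1.1.1]
2. cons(cons(k(pair(pair(a, cons(a, 0)), a), cons(m(a, cons(cons(a, a), cons(b, a)), b), pair(pair(a, b), cons(b, 0)))), 0), k(pair(pair(a, 0), a), m(m(cons(pair(0, a), cons(a, a)), cons(a, a), cons(0, 0)), 0, cons(b, b))))  →  cons(cons(k(pair(pair(a, cons(a, 0)), a), cons(b, pair(pair(a, b), cons(b, 0)))), 0), k(pair(pair(a, 0), a), m(m(cons(pair(0, a), cons(a, a)), cons(a, a), cons(0, 0)), 0, cons(b, b))))   [R1 at 1.1.2.1]
3. cons(cons(k(pair(pair(a, cons(a, 0)), a), cons(b, pair(pair(a, b), cons(b, 0)))), 0), k(pair(pair(a, 0), a), m(m(cons(pair(0, a), cons(a, a)), cons(a, a), cons(0, 0)), 0, cons(b, b))))  →  cons(cons(b, 0), k(pair(pair(a, 0), a), m(m(cons(pair(0, a), cons(a, a)), cons(a, a), cons(0, 0)), 0, cons(b, b))))   [R6 at 1.1]
4. cons(cons(b, 0), k(pair(pair(a, 0), a), m(m(cons(pair(0, a), cons(a, a)), cons(a, a), cons(0, 0)), 0, cons(b, b))))  →  cons(cons(b, 0), k(pair(pair(a, 0), a), cons(b, b)))   [R1 at 2.2]
5. cons(cons(b, 0), k(pair(pair(a, 0), a), cons(b, b)))  →  cons(cons(b, 0), b)   [R6 at 2]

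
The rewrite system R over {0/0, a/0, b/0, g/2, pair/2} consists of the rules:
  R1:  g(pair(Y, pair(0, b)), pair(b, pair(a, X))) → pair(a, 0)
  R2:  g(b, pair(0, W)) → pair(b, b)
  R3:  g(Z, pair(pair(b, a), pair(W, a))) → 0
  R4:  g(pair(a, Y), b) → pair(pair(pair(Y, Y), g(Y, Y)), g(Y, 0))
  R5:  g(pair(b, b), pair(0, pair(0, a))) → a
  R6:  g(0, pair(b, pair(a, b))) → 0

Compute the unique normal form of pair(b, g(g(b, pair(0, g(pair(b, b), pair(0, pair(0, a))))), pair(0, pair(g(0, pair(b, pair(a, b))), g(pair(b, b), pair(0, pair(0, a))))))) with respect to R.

pair(b, a)

1. pair(b, g(g(b, pair(0, g(pair(b, b), pair(0, pair(0, a))))), pair(0, pair(g(0, pair(b, pair(a, b))), g(pair(b, b), pair(0, pair(0, a)))))))  →  pair(b, g(pair(b, b), pair(0, pair(g(0, pair(b, pair(a, b))), g(pair(b, b), pair(0, pair(0, a)))))))   [R2 at 2.1]
2. pair(b, g(pair(b, b), pair(0, pair(g(0, pair(b, pair(a, b))), g(pair(b, b), pair(0, pair(0, a)))))))  →  pair(b, g(pair(b, b), pair(0, pair(0, g(pair(b, b), pair(0, pair(0, a)))))))   [R6 at 2.2.2.1]
3. pair(b, g(pair(b, b), pair(0, pair(0, g(pair(b, b), pair(0, pair(0, a)))))))  →  pair(b, g(pair(b, b), pair(0, pair(0, a))))   [R5 at 2.2.2.2]
4. pair(b, g(pair(b, b), pair(0, pair(0, a))))  →  pair(b, a)   [R5 at 2]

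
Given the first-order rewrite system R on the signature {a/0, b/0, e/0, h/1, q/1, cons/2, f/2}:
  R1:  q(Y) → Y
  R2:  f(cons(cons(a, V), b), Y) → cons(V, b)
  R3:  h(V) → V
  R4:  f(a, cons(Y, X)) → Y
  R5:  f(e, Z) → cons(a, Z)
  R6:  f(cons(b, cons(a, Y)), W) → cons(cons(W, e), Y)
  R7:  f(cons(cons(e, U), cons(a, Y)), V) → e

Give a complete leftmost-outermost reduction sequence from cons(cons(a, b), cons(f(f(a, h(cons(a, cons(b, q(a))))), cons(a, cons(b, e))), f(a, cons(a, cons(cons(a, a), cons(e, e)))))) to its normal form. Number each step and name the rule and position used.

cons(cons(a, b), cons(a, a))

1. cons(cons(a, b), cons(f(f(a, h(cons(a, cons(b, q(a))))), cons(a, cons(b, e))), f(a, cons(a, cons(cons(a, a), cons(e, e))))))  →  cons(cons(a, b), cons(f(f(a, cons(a, cons(b, q(a)))), cons(a, cons(b, e))), f(a, cons(a, cons(cons(a, a), cons(e, e))))))   [R3 at 2.1.1.2]
2. cons(cons(a, b), cons(f(f(a, cons(a, cons(b, q(a)))), cons(a, cons(b, e))), f(a, cons(a, cons(cons(a, a), cons(e, e))))))  →  cons(cons(a, b), cons(f(a, cons(a, cons(b, e))), f(a, cons(a, cons(cons(a, a), cons(e, e))))))   [R4 at 2.1.1]
3. cons(cons(a, b), cons(f(a, cons(a, cons(b, e))), f(a, cons(a, cons(cons(a, a), cons(e, e))))))  →  cons(cons(a, b), cons(a, f(a, cons(a, cons(cons(a, a), cons(e, e))))))   [R4 at 2.1]
4. cons(cons(a, b), cons(a, f(a, cons(a, cons(cons(a, a), cons(e, e))))))  →  cons(cons(a, b), cons(a, a))   [R4 at 2.2]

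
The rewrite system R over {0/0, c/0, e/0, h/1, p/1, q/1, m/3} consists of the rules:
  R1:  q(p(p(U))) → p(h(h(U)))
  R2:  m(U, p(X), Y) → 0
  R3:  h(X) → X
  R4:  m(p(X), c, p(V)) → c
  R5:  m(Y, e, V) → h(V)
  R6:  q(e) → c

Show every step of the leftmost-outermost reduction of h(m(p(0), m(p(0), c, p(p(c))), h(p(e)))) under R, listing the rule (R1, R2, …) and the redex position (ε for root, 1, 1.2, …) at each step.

c

1. h(m(p(0), m(p(0), c, p(p(c))), h(p(e))))  →  m(p(0), m(p(0), c, p(p(c))), h(p(e)))   [R3 at ε]
2. m(p(0), m(p(0), c, p(p(c))), h(p(e)))  →  m(p(0), c, h(p(e)))   [R4 at 2]
3. m(p(0), c, h(p(e)))  →  m(p(0), c, p(e))   [R3 at 3]
4. m(p(0), c, p(e))  →  c   [R4 at ε]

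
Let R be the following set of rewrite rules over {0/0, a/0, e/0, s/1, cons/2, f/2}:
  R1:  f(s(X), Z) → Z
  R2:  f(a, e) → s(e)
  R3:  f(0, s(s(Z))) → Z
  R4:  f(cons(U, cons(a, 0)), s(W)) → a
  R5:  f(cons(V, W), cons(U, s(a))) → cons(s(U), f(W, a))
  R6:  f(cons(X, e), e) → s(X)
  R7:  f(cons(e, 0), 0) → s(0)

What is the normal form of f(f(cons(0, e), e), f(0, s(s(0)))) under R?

1. f(f(cons(0, e), e), f(0, s(s(0))))  →  f(s(0), f(0, s(s(0))))   [R6 at 1]
2. f(s(0), f(0, s(s(0))))  →  f(0, s(s(0)))   [R1 at ε]
3. f(0, s(s(0)))  →  0   [R3 at ε]

0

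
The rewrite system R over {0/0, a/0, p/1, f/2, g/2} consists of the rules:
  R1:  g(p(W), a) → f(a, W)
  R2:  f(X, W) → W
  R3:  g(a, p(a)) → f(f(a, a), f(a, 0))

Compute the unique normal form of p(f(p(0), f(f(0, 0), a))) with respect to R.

1. p(f(p(0), f(f(0, 0), a)))  →  p(f(f(0, 0), a))   [R2 at 1]
2. p(f(f(0, 0), a))  →  p(a)   [R2 at 1]

p(a)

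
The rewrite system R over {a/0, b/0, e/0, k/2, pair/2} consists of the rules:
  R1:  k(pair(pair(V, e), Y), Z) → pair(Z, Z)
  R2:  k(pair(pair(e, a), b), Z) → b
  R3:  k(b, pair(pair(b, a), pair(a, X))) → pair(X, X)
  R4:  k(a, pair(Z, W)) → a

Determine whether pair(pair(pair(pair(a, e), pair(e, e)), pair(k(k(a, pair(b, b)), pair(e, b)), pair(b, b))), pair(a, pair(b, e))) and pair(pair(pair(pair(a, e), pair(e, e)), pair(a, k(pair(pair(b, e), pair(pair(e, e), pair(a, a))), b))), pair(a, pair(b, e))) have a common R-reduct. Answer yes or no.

Reduce t₁ = pair(pair(pair(pair(a, e), pair(e, e)), pair(k(k(a, pair(b, b)), pair(e, b)), pair(b, b))), pair(a, pair(b, e))):
1. pair(pair(pair(pair(a, e), pair(e, e)), pair(k(k(a, pair(b, b)), pair(e, b)), pair(b, b))), pair(a, pair(b, e)))  →  pair(pair(pair(pair(a, e), pair(e, e)), pair(k(a, pair(e, b)), pair(b, b))), pair(a, pair(b, e)))   [R4 at 1.2.1.1]
2. pair(pair(pair(pair(a, e), pair(e, e)), pair(k(a, pair(e, b)), pair(b, b))), pair(a, pair(b, e)))  →  pair(pair(pair(pair(a, e), pair(e, e)), pair(a, pair(b, b))), pair(a, pair(b, e)))   [R4 at 1.2.1]

Reduce t₂ = pair(pair(pair(pair(a, e), pair(e, e)), pair(a, k(pair(pair(b, e), pair(pair(e, e), pair(a, a))), b))), pair(a, pair(b, e))):
1. pair(pair(pair(pair(a, e), pair(e, e)), pair(a, k(pair(pair(b, e), pair(pair(e, e), pair(a, a))), b))), pair(a, pair(b, e)))  →  pair(pair(pair(pair(a, e), pair(e, e)), pair(a, pair(b, b))), pair(a, pair(b, e)))   [R1 at 1.2.2]

yes — NF(t₁) = pair(pair(pair(pair(a, e), pair(e, e)), pair(a, pair(b, b))), pair(a, pair(b, e))), NF(t₂) = pair(pair(pair(pair(a, e), pair(e, e)), pair(a, pair(b, b))), pair(a, pair(b, e)))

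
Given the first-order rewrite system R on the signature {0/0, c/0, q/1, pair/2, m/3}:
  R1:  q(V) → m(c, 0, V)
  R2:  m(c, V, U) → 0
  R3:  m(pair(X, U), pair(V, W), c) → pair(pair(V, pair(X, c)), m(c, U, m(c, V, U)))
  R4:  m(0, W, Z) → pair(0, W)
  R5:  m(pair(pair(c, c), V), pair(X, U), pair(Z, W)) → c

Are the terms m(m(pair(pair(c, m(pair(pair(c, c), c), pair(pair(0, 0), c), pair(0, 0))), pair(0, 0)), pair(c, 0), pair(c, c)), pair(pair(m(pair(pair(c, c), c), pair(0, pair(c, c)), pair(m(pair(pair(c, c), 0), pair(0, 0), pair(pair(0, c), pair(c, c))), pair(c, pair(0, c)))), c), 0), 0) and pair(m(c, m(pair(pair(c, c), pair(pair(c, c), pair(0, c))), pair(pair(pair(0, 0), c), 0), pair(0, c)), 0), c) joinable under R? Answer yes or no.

Reduce t₁ = m(m(pair(pair(c, m(pair(pair(c, c), c), pair(pair(0, 0), c), pair(0, 0))), pair(0, 0)), pair(c, 0), pair(c, c)), pair(pair(m(pair(pair(c, c), c), pair(0, pair(c, c)), pair(m(pair(pair(c, c), 0), pair(0, 0), pair(pair(0, c), pair(c, c))), pair(c, pair(0, c)))), c), 0), 0):
1. m(m(pair(pair(c, m(pair(pair(c, c), c), pair(pair(0, 0), c), pair(0, 0))), pair(0, 0)), pair(c, 0), pair(c, c)), pair(pair(m(pair(pair(c, c), c), pair(0, pair(c, c)), pair(m(pair(pair(c, c), 0), pair(0, 0), pair(pair(0, c), pair(c, c))), pair(c, pair(0, c)))), c), 0), 0)  →  m(m(pair(pair(c, c), pair(0, 0)), pair(c, 0), pair(c, c)), pair(pair(m(pair(pair(c, c), c), pair(0, pair(c, c)), pair(m(pair(pair(c, c), 0), pair(0, 0), pair(pair(0, c), pair(c, c))), pair(c, pair(0, c)))), c), 0), 0)   [R5 at 1.1.1.2]
2. m(m(pair(pair(c, c), pair(0, 0)), pair(c, 0), pair(c, c)), pair(pair(m(pair(pair(c, c), c), pair(0, pair(c, c)), pair(m(pair(pair(c, c), 0), pair(0, 0), pair(pair(0, c), pair(c, c))), pair(c, pair(0, c)))), c), 0), 0)  →  m(c, pair(pair(m(pair(pair(c, c), c), pair(0, pair(c, c)), pair(m(pair(pair(c, c), 0), pair(0, 0), pair(pair(0, c), pair(c, c))), pair(c, pair(0, c)))), c), 0), 0)   [R5 at 1]
3. m(c, pair(pair(m(pair(pair(c, c), c), pair(0, pair(c, c)), pair(m(pair(pair(c, c), 0), pair(0, 0), pair(pair(0, c), pair(c, c))), pair(c, pair(0, c)))), c), 0), 0)  →  0   [R2 at ε]

Reduce t₂ = pair(m(c, m(pair(pair(c, c), pair(pair(c, c), pair(0, c))), pair(pair(pair(0, 0), c), 0), pair(0, c)), 0), c):
1. pair(m(c, m(pair(pair(c, c), pair(pair(c, c), pair(0, c))), pair(pair(pair(0, 0), c), 0), pair(0, c)), 0), c)  →  pair(0, c)   [R2 at 1]

no — NF(t₁) = 0, NF(t₂) = pair(0, c)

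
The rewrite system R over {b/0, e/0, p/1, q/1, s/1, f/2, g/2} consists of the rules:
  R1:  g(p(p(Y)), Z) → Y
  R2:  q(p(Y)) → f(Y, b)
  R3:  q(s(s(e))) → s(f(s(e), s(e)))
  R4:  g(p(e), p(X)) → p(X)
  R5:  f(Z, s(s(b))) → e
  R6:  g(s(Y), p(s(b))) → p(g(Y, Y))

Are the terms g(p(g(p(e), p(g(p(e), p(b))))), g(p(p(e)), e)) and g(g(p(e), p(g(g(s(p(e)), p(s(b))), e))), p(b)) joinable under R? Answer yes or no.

Reduce t₁ = g(p(g(p(e), p(g(p(e), p(b))))), g(p(p(e)), e)):
1. g(p(g(p(e), p(g(p(e), p(b))))), g(p(p(e)), e))  →  g(p(p(g(p(e), p(b)))), g(p(p(e)), e))   [R4 at 1.1]
2. g(p(p(g(p(e), p(b)))), g(p(p(e)), e))  →  g(p(e), p(b))   [R1 at ε]
3. g(p(e), p(b))  →  p(b)   [R4 at ε]

Reduce t₂ = g(g(p(e), p(g(g(s(p(e)), p(s(b))), e))), p(b)):
1. g(g(p(e), p(g(g(s(p(e)), p(s(b))), e))), p(b))  →  g(p(g(g(s(p(e)), p(s(b))), e)), p(b))   [R4 at 1]
2. g(p(g(g(s(p(e)), p(s(b))), e)), p(b))  →  g(p(g(p(g(p(e), p(e))), e)), p(b))   [R6 at 1.1.1]
3. g(p(g(p(g(p(e), p(e))), e)), p(b))  →  g(p(g(p(p(e)), e)), p(b))   [R4 at 1.1.1.1]
4. g(p(g(p(p(e)), e)), p(b))  →  g(p(e), p(b))   [R1 at 1.1]
5. g(p(e), p(b))  →  p(b)   [R4 at ε]

yes — NF(t₁) = p(b), NF(t₂) = p(b)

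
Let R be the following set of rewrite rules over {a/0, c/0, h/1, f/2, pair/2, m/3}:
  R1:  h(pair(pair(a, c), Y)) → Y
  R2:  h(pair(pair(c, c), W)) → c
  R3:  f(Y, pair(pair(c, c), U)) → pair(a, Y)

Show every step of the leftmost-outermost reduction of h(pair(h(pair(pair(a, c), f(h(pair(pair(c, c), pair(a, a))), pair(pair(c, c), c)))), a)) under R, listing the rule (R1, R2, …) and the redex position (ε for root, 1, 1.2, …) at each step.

a

1. h(pair(h(pair(pair(a, c), f(h(pair(pair(c, c), pair(a, a))), pair(pair(c, c), c)))), a))  →  h(pair(f(h(pair(pair(c, c), pair(a, a))), pair(pair(c, c), c)), a))   [R1 at 1.1]
2. h(pair(f(h(pair(pair(c, c), pair(a, a))), pair(pair(c, c), c)), a))  →  h(pair(pair(a, h(pair(pair(c, c), pair(a, a)))), a))   [R3 at 1.1]
3. h(pair(pair(a, h(pair(pair(c, c), pair(a, a)))), a))  →  h(pair(pair(a, c), a))   [R2 at 1.1.2]
4. h(pair(pair(a, c), a))  →  a   [R1 at ε]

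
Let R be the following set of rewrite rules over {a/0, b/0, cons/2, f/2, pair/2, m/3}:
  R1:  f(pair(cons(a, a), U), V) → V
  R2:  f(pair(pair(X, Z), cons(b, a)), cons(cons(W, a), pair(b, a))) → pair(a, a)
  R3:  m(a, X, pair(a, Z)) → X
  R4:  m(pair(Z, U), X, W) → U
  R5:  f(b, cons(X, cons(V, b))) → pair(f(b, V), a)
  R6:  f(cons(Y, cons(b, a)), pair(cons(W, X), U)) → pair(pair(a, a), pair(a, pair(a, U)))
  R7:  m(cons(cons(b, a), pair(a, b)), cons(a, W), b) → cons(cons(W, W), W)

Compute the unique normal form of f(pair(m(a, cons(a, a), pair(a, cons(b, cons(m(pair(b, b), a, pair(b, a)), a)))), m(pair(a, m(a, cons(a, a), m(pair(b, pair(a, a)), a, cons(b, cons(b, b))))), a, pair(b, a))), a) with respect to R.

1. f(pair(m(a, cons(a, a), pair(a, cons(b, cons(m(pair(b, b), a, pair(b, a)), a)))), m(pair(a, m(a, cons(a, a), m(pair(b, pair(a, a)), a, cons(b, cons(b, b))))), a, pair(b, a))), a)  →  f(pair(cons(a, a), m(pair(a, m(a, cons(a, a), m(pair(b, pair(a, a)), a, cons(b, cons(b, b))))), a, pair(b, a))), a)   [R3 at 1.1]
2. f(pair(cons(a, a), m(pair(a, m(a, cons(a, a), m(pair(b, pair(a, a)), a, cons(b, cons(b, b))))), a, pair(b, a))), a)  →  a   [R1 at ε]

a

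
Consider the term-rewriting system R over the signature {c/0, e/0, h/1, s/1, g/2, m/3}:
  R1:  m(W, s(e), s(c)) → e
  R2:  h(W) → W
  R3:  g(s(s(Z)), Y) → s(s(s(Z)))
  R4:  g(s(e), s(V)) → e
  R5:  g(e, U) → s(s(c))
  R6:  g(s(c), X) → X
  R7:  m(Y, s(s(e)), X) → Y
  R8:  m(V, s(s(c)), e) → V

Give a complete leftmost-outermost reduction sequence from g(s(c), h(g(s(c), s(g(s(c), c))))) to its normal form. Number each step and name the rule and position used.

s(c)

1. g(s(c), h(g(s(c), s(g(s(c), c)))))  →  h(g(s(c), s(g(s(c), c))))   [R6 at ε]
2. h(g(s(c), s(g(s(c), c))))  →  g(s(c), s(g(s(c), c)))   [R2 at ε]
3. g(s(c), s(g(s(c), c)))  →  s(g(s(c), c))   [R6 at ε]
4. s(g(s(c), c))  →  s(c)   [R6 at 1]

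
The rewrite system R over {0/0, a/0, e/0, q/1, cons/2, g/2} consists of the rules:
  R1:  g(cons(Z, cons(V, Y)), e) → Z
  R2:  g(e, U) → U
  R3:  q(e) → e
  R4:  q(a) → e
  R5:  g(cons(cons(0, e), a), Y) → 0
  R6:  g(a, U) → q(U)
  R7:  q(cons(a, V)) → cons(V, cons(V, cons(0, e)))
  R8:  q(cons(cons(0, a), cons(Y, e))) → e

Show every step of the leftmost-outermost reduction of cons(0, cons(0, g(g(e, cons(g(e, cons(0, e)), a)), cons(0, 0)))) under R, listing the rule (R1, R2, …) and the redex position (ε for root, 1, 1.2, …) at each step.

cons(0, cons(0, 0))

1. cons(0, cons(0, g(g(e, cons(g(e, cons(0, e)), a)), cons(0, 0))))  →  cons(0, cons(0, g(cons(g(e, cons(0, e)), a), cons(0, 0))))   [R2 at 2.2.1]
2. cons(0, cons(0, g(cons(g(e, cons(0, e)), a), cons(0, 0))))  →  cons(0, cons(0, g(cons(cons(0, e), a), cons(0, 0))))   [R2 at 2.2.1.1]
3. cons(0, cons(0, g(cons(cons(0, e), a), cons(0, 0))))  →  cons(0, cons(0, 0))   [R5 at 2.2]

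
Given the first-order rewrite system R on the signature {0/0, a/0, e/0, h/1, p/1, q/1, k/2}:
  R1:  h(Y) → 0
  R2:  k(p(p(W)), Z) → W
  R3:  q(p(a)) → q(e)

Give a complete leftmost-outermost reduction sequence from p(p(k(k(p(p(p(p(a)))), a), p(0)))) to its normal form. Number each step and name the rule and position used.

1. p(p(k(k(p(p(p(p(a)))), a), p(0))))  →  p(p(k(p(p(a)), p(0))))   [R2 at 1.1.1]
2. p(p(k(p(p(a)), p(0))))  →  p(p(a))   [R2 at 1.1]

p(p(a))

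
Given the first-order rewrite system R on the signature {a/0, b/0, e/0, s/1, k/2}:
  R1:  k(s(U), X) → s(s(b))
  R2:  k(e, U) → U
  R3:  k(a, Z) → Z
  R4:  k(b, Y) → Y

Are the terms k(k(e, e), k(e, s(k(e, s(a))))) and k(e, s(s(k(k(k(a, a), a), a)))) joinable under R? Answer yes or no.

yes — NF(t₁) = s(s(a)), NF(t₂) = s(s(a))

Reduce t₁ = k(k(e, e), k(e, s(k(e, s(a))))):
1. k(k(e, e), k(e, s(k(e, s(a)))))  →  k(e, k(e, s(k(e, s(a)))))   [R2 at 1]
2. k(e, k(e, s(k(e, s(a)))))  →  k(e, s(k(e, s(a))))   [R2 at ε]
3. k(e, s(k(e, s(a))))  →  s(k(e, s(a)))   [R2 at ε]
4. s(k(e, s(a)))  →  s(s(a))   [R2 at 1]

Reduce t₂ = k(e, s(s(k(k(k(a, a), a), a)))):
1. k(e, s(s(k(k(k(a, a), a), a))))  →  s(s(k(k(k(a, a), a), a)))   [R2 at ε]
2. s(s(k(k(k(a, a), a), a)))  →  s(s(k(k(a, a), a)))   [R3 at 1.1.1.1]
3. s(s(k(k(a, a), a)))  →  s(s(k(a, a)))   [R3 at 1.1.1]
4. s(s(k(a, a)))  →  s(s(a))   [R3 at 1.1]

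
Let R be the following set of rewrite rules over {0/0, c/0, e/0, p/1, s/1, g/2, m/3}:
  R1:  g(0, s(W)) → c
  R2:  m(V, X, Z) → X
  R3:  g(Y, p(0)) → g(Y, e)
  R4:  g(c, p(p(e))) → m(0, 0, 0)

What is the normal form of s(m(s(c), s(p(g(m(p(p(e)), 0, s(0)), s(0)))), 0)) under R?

1. s(m(s(c), s(p(g(m(p(p(e)), 0, s(0)), s(0)))), 0))  →  s(s(p(g(m(p(p(e)), 0, s(0)), s(0)))))   [R2 at 1]
2. s(s(p(g(m(p(p(e)), 0, s(0)), s(0)))))  →  s(s(p(g(0, s(0)))))   [R2 at 1.1.1.1]
3. s(s(p(g(0, s(0)))))  →  s(s(p(c)))   [R1 at 1.1.1]

s(s(p(c)))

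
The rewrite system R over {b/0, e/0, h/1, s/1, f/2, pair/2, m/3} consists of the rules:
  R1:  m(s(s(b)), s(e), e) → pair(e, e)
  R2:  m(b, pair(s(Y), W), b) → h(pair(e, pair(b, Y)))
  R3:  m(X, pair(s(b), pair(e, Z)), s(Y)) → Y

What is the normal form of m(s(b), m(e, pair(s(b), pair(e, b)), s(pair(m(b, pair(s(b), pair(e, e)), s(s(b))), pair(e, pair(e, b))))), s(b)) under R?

b

1. m(s(b), m(e, pair(s(b), pair(e, b)), s(pair(m(b, pair(s(b), pair(e, e)), s(s(b))), pair(e, pair(e, b))))), s(b))  →  m(s(b), pair(m(b, pair(s(b), pair(e, e)), s(s(b))), pair(e, pair(e, b))), s(b))   [R3 at 2]
2. m(s(b), pair(m(b, pair(s(b), pair(e, e)), s(s(b))), pair(e, pair(e, b))), s(b))  →  m(s(b), pair(s(b), pair(e, pair(e, b))), s(b))   [R3 at 2.1]
3. m(s(b), pair(s(b), pair(e, pair(e, b))), s(b))  →  b   [R3 at ε]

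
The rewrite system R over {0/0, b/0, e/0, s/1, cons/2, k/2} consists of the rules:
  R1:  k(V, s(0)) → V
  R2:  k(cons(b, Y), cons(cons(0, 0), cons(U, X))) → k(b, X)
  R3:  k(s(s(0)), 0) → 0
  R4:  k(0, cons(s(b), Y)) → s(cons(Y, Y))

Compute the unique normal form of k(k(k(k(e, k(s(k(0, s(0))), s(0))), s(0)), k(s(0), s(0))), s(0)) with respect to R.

1. k(k(k(k(e, k(s(k(0, s(0))), s(0))), s(0)), k(s(0), s(0))), s(0))  →  k(k(k(e, k(s(k(0, s(0))), s(0))), s(0)), k(s(0), s(0)))   [R1 at ε]
2. k(k(k(e, k(s(k(0, s(0))), s(0))), s(0)), k(s(0), s(0)))  →  k(k(e, k(s(k(0, s(0))), s(0))), k(s(0), s(0)))   [R1 at 1]
3. k(k(e, k(s(k(0, s(0))), s(0))), k(s(0), s(0)))  →  k(k(e, s(k(0, s(0)))), k(s(0), s(0)))   [R1 at 1.2]
4. k(k(e, s(k(0, s(0)))), k(s(0), s(0)))  →  k(k(e, s(0)), k(s(0), s(0)))   [R1 at 1.2.1]
5. k(k(e, s(0)), k(s(0), s(0)))  →  k(e, k(s(0), s(0)))   [R1 at 1]
6. k(e, k(s(0), s(0)))  →  k(e, s(0))   [R1 at 2]
7. k(e, s(0))  →  e   [R1 at ε]

e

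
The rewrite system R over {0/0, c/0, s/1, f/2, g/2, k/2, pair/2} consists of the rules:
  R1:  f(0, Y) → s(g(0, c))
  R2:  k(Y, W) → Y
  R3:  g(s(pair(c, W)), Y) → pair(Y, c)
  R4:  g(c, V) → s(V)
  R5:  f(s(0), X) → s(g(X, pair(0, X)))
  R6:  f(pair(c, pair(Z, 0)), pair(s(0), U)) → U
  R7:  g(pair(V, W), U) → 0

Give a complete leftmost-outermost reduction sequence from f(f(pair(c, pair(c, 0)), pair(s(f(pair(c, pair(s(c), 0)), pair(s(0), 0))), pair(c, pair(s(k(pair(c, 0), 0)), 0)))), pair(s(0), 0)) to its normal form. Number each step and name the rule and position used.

1. f(f(pair(c, pair(c, 0)), pair(s(f(pair(c, pair(s(c), 0)), pair(s(0), 0))), pair(c, pair(s(k(pair(c, 0), 0)), 0)))), pair(s(0), 0))  →  f(f(pair(c, pair(c, 0)), pair(s(0), pair(c, pair(s(k(pair(c, 0), 0)), 0)))), pair(s(0), 0))   [R6 at 1.2.1.1]
2. f(f(pair(c, pair(c, 0)), pair(s(0), pair(c, pair(s(k(pair(c, 0), 0)), 0)))), pair(s(0), 0))  →  f(pair(c, pair(s(k(pair(c, 0), 0)), 0)), pair(s(0), 0))   [R6 at 1]
3. f(pair(c, pair(s(k(pair(c, 0), 0)), 0)), pair(s(0), 0))  →  0   [R6 at ε]

0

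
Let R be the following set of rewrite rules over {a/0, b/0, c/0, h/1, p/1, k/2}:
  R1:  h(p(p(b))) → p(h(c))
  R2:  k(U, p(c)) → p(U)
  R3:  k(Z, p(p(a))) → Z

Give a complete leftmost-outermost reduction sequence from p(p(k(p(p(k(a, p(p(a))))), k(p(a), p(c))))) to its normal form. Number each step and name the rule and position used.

1. p(p(k(p(p(k(a, p(p(a))))), k(p(a), p(c)))))  →  p(p(k(p(p(a)), k(p(a), p(c)))))   [R3 at 1.1.1.1.1]
2. p(p(k(p(p(a)), k(p(a), p(c)))))  →  p(p(k(p(p(a)), p(p(a)))))   [R2 at 1.1.2]
3. p(p(k(p(p(a)), p(p(a)))))  →  p(p(p(p(a))))   [R3 at 1.1]

p(p(p(p(a))))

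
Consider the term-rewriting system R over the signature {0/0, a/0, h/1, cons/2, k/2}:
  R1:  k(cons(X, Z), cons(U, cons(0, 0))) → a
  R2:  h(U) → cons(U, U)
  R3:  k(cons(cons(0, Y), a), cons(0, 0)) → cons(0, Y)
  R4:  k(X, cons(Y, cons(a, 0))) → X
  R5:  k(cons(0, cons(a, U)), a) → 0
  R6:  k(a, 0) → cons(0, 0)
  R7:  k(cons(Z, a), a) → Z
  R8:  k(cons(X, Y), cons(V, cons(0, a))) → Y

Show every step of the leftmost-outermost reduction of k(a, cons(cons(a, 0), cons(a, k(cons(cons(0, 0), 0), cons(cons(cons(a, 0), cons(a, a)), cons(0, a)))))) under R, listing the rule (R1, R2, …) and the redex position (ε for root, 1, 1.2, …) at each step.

1. k(a, cons(cons(a, 0), cons(a, k(cons(cons(0, 0), 0), cons(cons(cons(a, 0), cons(a, a)), cons(0, a))))))  →  k(a, cons(cons(a, 0), cons(a, 0)))   [R8 at 2.2.2]
2. k(a, cons(cons(a, 0), cons(a, 0)))  →  a   [R4 at ε]

a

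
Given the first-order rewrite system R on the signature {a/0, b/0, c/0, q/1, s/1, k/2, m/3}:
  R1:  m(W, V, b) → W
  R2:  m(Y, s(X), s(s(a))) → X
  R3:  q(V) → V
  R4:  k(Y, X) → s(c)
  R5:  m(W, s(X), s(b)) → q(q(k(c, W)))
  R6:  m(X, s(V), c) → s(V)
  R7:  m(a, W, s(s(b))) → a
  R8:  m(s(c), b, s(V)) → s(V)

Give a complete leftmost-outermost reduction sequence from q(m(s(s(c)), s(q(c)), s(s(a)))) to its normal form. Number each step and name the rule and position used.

1. q(m(s(s(c)), s(q(c)), s(s(a))))  →  m(s(s(c)), s(q(c)), s(s(a)))   [R3 at ε]
2. m(s(s(c)), s(q(c)), s(s(a)))  →  q(c)   [R2 at ε]
3. q(c)  →  c   [R3 at ε]

c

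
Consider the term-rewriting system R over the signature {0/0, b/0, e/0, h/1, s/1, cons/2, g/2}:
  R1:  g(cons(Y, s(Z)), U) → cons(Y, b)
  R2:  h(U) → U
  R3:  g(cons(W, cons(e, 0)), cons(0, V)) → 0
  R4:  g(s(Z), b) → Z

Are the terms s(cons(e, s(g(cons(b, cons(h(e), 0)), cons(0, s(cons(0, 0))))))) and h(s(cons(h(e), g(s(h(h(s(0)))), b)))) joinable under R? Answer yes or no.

yes — NF(t₁) = s(cons(e, s(0))), NF(t₂) = s(cons(e, s(0)))

Reduce t₁ = s(cons(e, s(g(cons(b, cons(h(e), 0)), cons(0, s(cons(0, 0))))))):
1. s(cons(e, s(g(cons(b, cons(h(e), 0)), cons(0, s(cons(0, 0)))))))  →  s(cons(e, s(g(cons(b, cons(e, 0)), cons(0, s(cons(0, 0)))))))   [R2 at 1.2.1.1.2.1]
2. s(cons(e, s(g(cons(b, cons(e, 0)), cons(0, s(cons(0, 0)))))))  →  s(cons(e, s(0)))   [R3 at 1.2.1]

Reduce t₂ = h(s(cons(h(e), g(s(h(h(s(0)))), b)))):
1. h(s(cons(h(e), g(s(h(h(s(0)))), b))))  →  s(cons(h(e), g(s(h(h(s(0)))), b)))   [R2 at ε]
2. s(cons(h(e), g(s(h(h(s(0)))), b)))  →  s(cons(e, g(s(h(h(s(0)))), b)))   [R2 at 1.1]
3. s(cons(e, g(s(h(h(s(0)))), b)))  →  s(cons(e, h(h(s(0)))))   [R4 at 1.2]
4. s(cons(e, h(h(s(0)))))  →  s(cons(e, h(s(0))))   [R2 at 1.2]
5. s(cons(e, h(s(0))))  →  s(cons(e, s(0)))   [R2 at 1.2]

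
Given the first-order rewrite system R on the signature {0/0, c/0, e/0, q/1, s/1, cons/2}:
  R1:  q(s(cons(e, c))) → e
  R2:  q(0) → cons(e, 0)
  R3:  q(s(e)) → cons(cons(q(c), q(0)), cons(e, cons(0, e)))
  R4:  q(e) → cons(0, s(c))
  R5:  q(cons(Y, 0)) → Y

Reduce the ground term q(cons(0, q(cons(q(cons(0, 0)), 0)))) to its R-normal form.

1. q(cons(0, q(cons(q(cons(0, 0)), 0))))  →  q(cons(0, q(cons(0, 0))))   [R5 at 1.2]
2. q(cons(0, q(cons(0, 0))))  →  q(cons(0, 0))   [R5 at 1.2]
3. q(cons(0, 0))  →  0   [R5 at ε]

0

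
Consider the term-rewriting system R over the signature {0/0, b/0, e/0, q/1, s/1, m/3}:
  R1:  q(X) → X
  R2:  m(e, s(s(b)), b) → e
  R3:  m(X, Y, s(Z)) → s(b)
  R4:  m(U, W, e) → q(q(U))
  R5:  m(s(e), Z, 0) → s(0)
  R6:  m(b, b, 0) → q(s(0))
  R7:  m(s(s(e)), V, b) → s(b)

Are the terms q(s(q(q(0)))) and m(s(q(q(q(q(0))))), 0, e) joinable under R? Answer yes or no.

yes — NF(t₁) = s(0), NF(t₂) = s(0)

Reduce t₁ = q(s(q(q(0)))):
1. q(s(q(q(0))))  →  s(q(q(0)))   [R1 at ε]
2. s(q(q(0)))  →  s(q(0))   [R1 at 1]
3. s(q(0))  →  s(0)   [R1 at 1]

Reduce t₂ = m(s(q(q(q(q(0))))), 0, e):
1. m(s(q(q(q(q(0))))), 0, e)  →  q(q(s(q(q(q(q(0)))))))   [R4 at ε]
2. q(q(s(q(q(q(q(0)))))))  →  q(s(q(q(q(q(0))))))   [R1 at ε]
3. q(s(q(q(q(q(0))))))  →  s(q(q(q(q(0)))))   [R1 at ε]
4. s(q(q(q(q(0)))))  →  s(q(q(q(0))))   [R1 at 1]
5. s(q(q(q(0))))  →  s(q(q(0)))   [R1 at 1]
6. s(q(q(0)))  →  s(q(0))   [R1 at 1]
7. s(q(0))  →  s(0)   [R1 at 1]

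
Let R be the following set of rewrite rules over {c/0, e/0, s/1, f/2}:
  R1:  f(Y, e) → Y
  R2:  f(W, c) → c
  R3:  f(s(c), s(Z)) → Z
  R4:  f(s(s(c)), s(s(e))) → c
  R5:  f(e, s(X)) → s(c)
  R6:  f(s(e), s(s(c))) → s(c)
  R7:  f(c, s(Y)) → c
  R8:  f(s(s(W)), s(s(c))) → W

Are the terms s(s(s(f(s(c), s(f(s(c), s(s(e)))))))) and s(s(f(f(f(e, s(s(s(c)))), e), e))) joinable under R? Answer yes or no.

no — NF(t₁) = s(s(s(s(e)))), NF(t₂) = s(s(s(c)))

Reduce t₁ = s(s(s(f(s(c), s(f(s(c), s(s(e)))))))):
1. s(s(s(f(s(c), s(f(s(c), s(s(e))))))))  →  s(s(s(f(s(c), s(s(e))))))   [R3 at 1.1.1]
2. s(s(s(f(s(c), s(s(e))))))  →  s(s(s(s(e))))   [R3 at 1.1.1]

Reduce t₂ = s(s(f(f(f(e, s(s(s(c)))), e), e))):
1. s(s(f(f(f(e, s(s(s(c)))), e), e)))  →  s(s(f(f(e, s(s(s(c)))), e)))   [R1 at 1.1]
2. s(s(f(f(e, s(s(s(c)))), e)))  →  s(s(f(e, s(s(s(c))))))   [R1 at 1.1]
3. s(s(f(e, s(s(s(c))))))  →  s(s(s(c)))   [R5 at 1.1]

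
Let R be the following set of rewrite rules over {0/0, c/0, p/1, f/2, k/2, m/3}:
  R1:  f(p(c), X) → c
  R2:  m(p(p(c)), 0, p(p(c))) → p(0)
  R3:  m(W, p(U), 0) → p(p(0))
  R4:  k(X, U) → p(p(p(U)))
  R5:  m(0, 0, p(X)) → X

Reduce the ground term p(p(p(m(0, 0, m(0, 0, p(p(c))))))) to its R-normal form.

p(p(p(c)))

1. p(p(p(m(0, 0, m(0, 0, p(p(c)))))))  →  p(p(p(m(0, 0, p(c)))))   [R5 at 1.1.1.3]
2. p(p(p(m(0, 0, p(c)))))  →  p(p(p(c)))   [R5 at 1.1.1]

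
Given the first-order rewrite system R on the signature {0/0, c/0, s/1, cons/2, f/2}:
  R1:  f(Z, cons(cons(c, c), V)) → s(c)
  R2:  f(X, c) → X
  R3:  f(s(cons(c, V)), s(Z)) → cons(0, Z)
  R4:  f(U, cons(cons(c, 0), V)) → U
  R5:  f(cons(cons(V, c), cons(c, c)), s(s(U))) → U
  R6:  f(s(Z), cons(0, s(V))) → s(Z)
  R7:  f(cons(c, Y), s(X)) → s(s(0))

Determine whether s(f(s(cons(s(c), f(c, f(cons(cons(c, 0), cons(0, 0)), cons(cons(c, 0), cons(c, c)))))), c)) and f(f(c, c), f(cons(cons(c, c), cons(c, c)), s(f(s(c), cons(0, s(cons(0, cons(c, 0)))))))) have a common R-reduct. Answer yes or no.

no — NF(t₁) = s(s(cons(s(c), c))), NF(t₂) = c

Reduce t₁ = s(f(s(cons(s(c), f(c, f(cons(cons(c, 0), cons(0, 0)), cons(cons(c, 0), cons(c, c)))))), c)):
1. s(f(s(cons(s(c), f(c, f(cons(cons(c, 0), cons(0, 0)), cons(cons(c, 0), cons(c, c)))))), c))  →  s(s(cons(s(c), f(c, f(cons(cons(c, 0), cons(0, 0)), cons(cons(c, 0), cons(c, c)))))))   [R2 at 1]
2. s(s(cons(s(c), f(c, f(cons(cons(c, 0), cons(0, 0)), cons(cons(c, 0), cons(c, c)))))))  →  s(s(cons(s(c), f(c, cons(cons(c, 0), cons(0, 0))))))   [R4 at 1.1.2.2]
3. s(s(cons(s(c), f(c, cons(cons(c, 0), cons(0, 0))))))  →  s(s(cons(s(c), c)))   [R4 at 1.1.2]

Reduce t₂ = f(f(c, c), f(cons(cons(c, c), cons(c, c)), s(f(s(c), cons(0, s(cons(0, cons(c, 0)))))))):
1. f(f(c, c), f(cons(cons(c, c), cons(c, c)), s(f(s(c), cons(0, s(cons(0, cons(c, 0))))))))  →  f(c, f(cons(cons(c, c), cons(c, c)), s(f(s(c), cons(0, s(cons(0, cons(c, 0))))))))   [R2 at 1]
2. f(c, f(cons(cons(c, c), cons(c, c)), s(f(s(c), cons(0, s(cons(0, cons(c, 0))))))))  →  f(c, f(cons(cons(c, c), cons(c, c)), s(s(c))))   [R6 at 2.2.1]
3. f(c, f(cons(cons(c, c), cons(c, c)), s(s(c))))  →  f(c, c)   [R5 at 2]
4. f(c, c)  →  c   [R2 at ε]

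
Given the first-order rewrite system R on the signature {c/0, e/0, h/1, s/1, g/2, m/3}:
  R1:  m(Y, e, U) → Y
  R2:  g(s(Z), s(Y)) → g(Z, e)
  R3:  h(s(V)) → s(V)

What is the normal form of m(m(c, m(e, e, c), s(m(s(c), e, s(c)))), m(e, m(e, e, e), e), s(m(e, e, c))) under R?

1. m(m(c, m(e, e, c), s(m(s(c), e, s(c)))), m(e, m(e, e, e), e), s(m(e, e, c)))  →  m(m(c, e, s(m(s(c), e, s(c)))), m(e, m(e, e, e), e), s(m(e, e, c)))   [R1 at 1.2]
2. m(m(c, e, s(m(s(c), e, s(c)))), m(e, m(e, e, e), e), s(m(e, e, c)))  →  m(c, m(e, m(e, e, e), e), s(m(e, e, c)))   [R1 at 1]
3. m(c, m(e, m(e, e, e), e), s(m(e, e, c)))  →  m(c, m(e, e, e), s(m(e, e, c)))   [R1 at 2.2]
4. m(c, m(e, e, e), s(m(e, e, c)))  →  m(c, e, s(m(e, e, c)))   [R1 at 2]
5. m(c, e, s(m(e, e, c)))  →  c   [R1 at ε]

c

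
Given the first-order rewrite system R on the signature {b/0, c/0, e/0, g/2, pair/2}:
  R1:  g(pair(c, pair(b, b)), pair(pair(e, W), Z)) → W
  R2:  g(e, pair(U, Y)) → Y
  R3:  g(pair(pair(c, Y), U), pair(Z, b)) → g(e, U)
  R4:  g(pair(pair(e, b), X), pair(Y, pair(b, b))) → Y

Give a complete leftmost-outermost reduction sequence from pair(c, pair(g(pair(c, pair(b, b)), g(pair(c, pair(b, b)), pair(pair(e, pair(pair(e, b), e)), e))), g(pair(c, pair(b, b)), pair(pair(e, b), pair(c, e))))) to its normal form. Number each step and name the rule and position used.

1. pair(c, pair(g(pair(c, pair(b, b)), g(pair(c, pair(b, b)), pair(pair(e, pair(pair(e, b), e)), e))), g(pair(c, pair(b, b)), pair(pair(e, b), pair(c, e)))))  →  pair(c, pair(g(pair(c, pair(b, b)), pair(pair(e, b), e)), g(pair(c, pair(b, b)), pair(pair(e, b), pair(c, e)))))   [R1 at 2.1.2]
2. pair(c, pair(g(pair(c, pair(b, b)), pair(pair(e, b), e)), g(pair(c, pair(b, b)), pair(pair(e, b), pair(c, e)))))  →  pair(c, pair(b, g(pair(c, pair(b, b)), pair(pair(e, b), pair(c, e)))))   [R1 at 2.1]
3. pair(c, pair(b, g(pair(c, pair(b, b)), pair(pair(e, b), pair(c, e)))))  →  pair(c, pair(b, b))   [R1 at 2.2]

pair(c, pair(b, b))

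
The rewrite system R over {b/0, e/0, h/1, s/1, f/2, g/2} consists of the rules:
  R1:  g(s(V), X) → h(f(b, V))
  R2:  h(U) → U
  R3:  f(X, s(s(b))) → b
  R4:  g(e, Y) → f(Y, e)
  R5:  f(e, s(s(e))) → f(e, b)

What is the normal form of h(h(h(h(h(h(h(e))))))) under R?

1. h(h(h(h(h(h(h(e)))))))  →  h(h(h(h(h(h(e))))))   [R2 at ε]
2. h(h(h(h(h(h(e))))))  →  h(h(h(h(h(e)))))   [R2 at ε]
3. h(h(h(h(h(e)))))  →  h(h(h(h(e))))   [R2 at ε]
4. h(h(h(h(e))))  →  h(h(h(e)))   [R2 at ε]
5. h(h(h(e)))  →  h(h(e))   [R2 at ε]
6. h(h(e))  →  h(e)   [R2 at ε]
7. h(e)  →  e   [R2 at ε]

e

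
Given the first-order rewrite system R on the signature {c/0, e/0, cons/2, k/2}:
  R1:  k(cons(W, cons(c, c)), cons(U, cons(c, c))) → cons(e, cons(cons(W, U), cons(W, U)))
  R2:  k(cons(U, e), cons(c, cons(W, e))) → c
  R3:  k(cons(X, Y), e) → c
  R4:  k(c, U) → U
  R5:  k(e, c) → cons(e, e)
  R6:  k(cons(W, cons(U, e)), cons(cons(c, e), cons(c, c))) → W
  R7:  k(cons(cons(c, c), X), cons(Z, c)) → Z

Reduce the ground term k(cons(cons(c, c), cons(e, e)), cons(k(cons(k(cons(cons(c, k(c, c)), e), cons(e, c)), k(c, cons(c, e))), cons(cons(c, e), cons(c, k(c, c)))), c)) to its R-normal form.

1. k(cons(cons(c, c), cons(e, e)), cons(k(cons(k(cons(cons(c, k(c, c)), e), cons(e, c)), k(c, cons(c, e))), cons(cons(c, e), cons(c, k(c, c)))), c))  →  k(cons(k(cons(cons(c, k(c, c)), e), cons(e, c)), k(c, cons(c, e))), cons(cons(c, e), cons(c, k(c, c))))   [R7 at ε]
2. k(cons(k(cons(cons(c, k(c, c)), e), cons(e, c)), k(c, cons(c, e))), cons(cons(c, e), cons(c, k(c, c))))  →  k(cons(k(cons(cons(c, c), e), cons(e, c)), k(c, cons(c, e))), cons(cons(c, e), cons(c, k(c, c))))   [R4 at 1.1.1.1.2]
3. k(cons(k(cons(cons(c, c), e), cons(e, c)), k(c, cons(c, e))), cons(cons(c, e), cons(c, k(c, c))))  →  k(cons(e, k(c, cons(c, e))), cons(cons(c, e), cons(c, k(c, c))))   [R7 at 1.1]
4. k(cons(e, k(c, cons(c, e))), cons(cons(c, e), cons(c, k(c, c))))  →  k(cons(e, cons(c, e)), cons(cons(c, e), cons(c, k(c, c))))   [R4 at 1.2]
5. k(cons(e, cons(c, e)), cons(cons(c, e), cons(c, k(c, c))))  →  k(cons(e, cons(c, e)), cons(cons(c, e), cons(c, c)))   [R4 at 2.2.2]
6. k(cons(e, cons(c, e)), cons(cons(c, e), cons(c, c)))  →  e   [R6 at ε]

e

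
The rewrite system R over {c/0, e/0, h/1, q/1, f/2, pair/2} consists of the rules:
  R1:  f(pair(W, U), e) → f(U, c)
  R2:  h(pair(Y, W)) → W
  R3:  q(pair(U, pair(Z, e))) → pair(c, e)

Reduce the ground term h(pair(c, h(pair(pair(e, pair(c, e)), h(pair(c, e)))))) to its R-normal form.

1. h(pair(c, h(pair(pair(e, pair(c, e)), h(pair(c, e))))))  →  h(pair(pair(e, pair(c, e)), h(pair(c, e))))   [R2 at ε]
2. h(pair(pair(e, pair(c, e)), h(pair(c, e))))  →  h(pair(c, e))   [R2 at ε]
3. h(pair(c, e))  →  e   [R2 at ε]

e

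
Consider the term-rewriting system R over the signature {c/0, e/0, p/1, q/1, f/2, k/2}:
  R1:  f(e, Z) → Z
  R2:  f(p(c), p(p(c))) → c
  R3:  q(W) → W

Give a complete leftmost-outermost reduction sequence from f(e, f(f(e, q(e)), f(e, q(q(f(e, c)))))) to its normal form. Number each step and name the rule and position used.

c

1. f(e, f(f(e, q(e)), f(e, q(q(f(e, c))))))  →  f(f(e, q(e)), f(e, q(q(f(e, c)))))   [R1 at ε]
2. f(f(e, q(e)), f(e, q(q(f(e, c)))))  →  f(q(e), f(e, q(q(f(e, c)))))   [R1 at 1]
3. f(q(e), f(e, q(q(f(e, c)))))  →  f(e, f(e, q(q(f(e, c)))))   [R3 at 1]
4. f(e, f(e, q(q(f(e, c)))))  →  f(e, q(q(f(e, c))))   [R1 at ε]
5. f(e, q(q(f(e, c))))  →  q(q(f(e, c)))   [R1 at ε]
6. q(q(f(e, c)))  →  q(f(e, c))   [R3 at ε]
7. q(f(e, c))  →  f(e, c)   [R3 at ε]
8. f(e, c)  →  c   [R1 at ε]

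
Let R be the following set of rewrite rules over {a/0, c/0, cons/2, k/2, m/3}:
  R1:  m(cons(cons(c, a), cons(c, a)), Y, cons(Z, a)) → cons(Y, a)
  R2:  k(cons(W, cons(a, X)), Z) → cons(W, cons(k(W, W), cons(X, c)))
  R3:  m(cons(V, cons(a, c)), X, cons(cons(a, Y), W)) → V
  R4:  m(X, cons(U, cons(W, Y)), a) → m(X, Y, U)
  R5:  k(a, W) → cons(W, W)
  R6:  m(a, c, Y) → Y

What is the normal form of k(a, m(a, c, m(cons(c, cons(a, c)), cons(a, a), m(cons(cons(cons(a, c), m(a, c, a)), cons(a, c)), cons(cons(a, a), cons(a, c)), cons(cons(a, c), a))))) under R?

cons(c, c)

1. k(a, m(a, c, m(cons(c, cons(a, c)), cons(a, a), m(cons(cons(cons(a, c), m(a, c, a)), cons(a, c)), cons(cons(a, a), cons(a, c)), cons(cons(a, c), a)))))  →  cons(m(a, c, m(cons(c, cons(a, c)), cons(a, a), m(cons(cons(cons(a, c), m(a, c, a)), cons(a, c)), cons(cons(a, a), cons(a, c)), cons(cons(a, c), a)))), m(a, c, m(cons(c, cons(a, c)), cons(a, a), m(cons(cons(cons(a, c), m(a, c, a)), cons(a, c)), cons(cons(a, a), cons(a, c)), cons(cons(a, c), a)))))   [R5 at ε]
2. cons(m(a, c, m(cons(c, cons(a, c)), cons(a, a), m(cons(cons(cons(a, c), m(a, c, a)), cons(a, c)), cons(cons(a, a), cons(a, c)), cons(cons(a, c), a)))), m(a, c, m(cons(c, cons(a, c)), cons(a, a), m(cons(cons(cons(a, c), m(a, c, a)), cons(a, c)), cons(cons(a, a), cons(a, c)), cons(cons(a, c), a)))))  →  cons(m(cons(c, cons(a, c)), cons(a, a), m(cons(cons(cons(a, c), m(a, c, a)), cons(a, c)), cons(cons(a, a), cons(a, c)), cons(cons(a, c), a))), m(a, c, m(cons(c, cons(a, c)), cons(a, a), m(cons(cons(cons(a, c), m(a, c, a)), cons(a, c)), cons(cons(a, a), cons(a, c)), cons(cons(a, c), a)))))   [R6 at 1]
3. cons(m(cons(c, cons(a, c)), cons(a, a), m(cons(cons(cons(a, c), m(a, c, a)), cons(a, c)), cons(cons(a, a), cons(a, c)), cons(cons(a, c), a))), m(a, c, m(cons(c, cons(a, c)), cons(a, a), m(cons(cons(cons(a, c), m(a, c, a)), cons(a, c)), cons(cons(a, a), cons(a, c)), cons(cons(a, c), a)))))  →  cons(m(cons(c, cons(a, c)), cons(a, a), cons(cons(a, c), m(a, c, a))), m(a, c, m(cons(c, cons(a, c)), cons(a, a), m(cons(cons(cons(a, c), m(a, c, a)), cons(a, c)), cons(cons(a, a), cons(a, c)), cons(cons(a, c), a)))))   [R3 at 1.3]
4. cons(m(cons(c, cons(a, c)), cons(a, a), cons(cons(a, c), m(a, c, a))), m(a, c, m(cons(c, cons(a, c)), cons(a, a), m(cons(cons(cons(a, c), m(a, c, a)), cons(a, c)), cons(cons(a, a), cons(a, c)), cons(cons(a, c), a)))))  →  cons(c, m(a, c, m(cons(c, cons(a, c)), cons(a, a), m(cons(cons(cons(a, c), m(a, c, a)), cons(a, c)), cons(cons(a, a), cons(a, c)), cons(cons(a, c), a)))))   [R3 at 1]
5. cons(c, m(a, c, m(cons(c, cons(a, c)), cons(a, a), m(cons(cons(cons(a, c), m(a, c, a)), cons(a, c)), cons(cons(a, a), cons(a, c)), cons(cons(a, c), a)))))  →  cons(c, m(cons(c, cons(a, c)), cons(a, a), m(cons(cons(cons(a, c), m(a, c, a)), cons(a, c)), cons(cons(a, a), cons(a, c)), cons(cons(a, c), a))))   [R6 at 2]
6. cons(c, m(cons(c, cons(a, c)), cons(a, a), m(cons(cons(cons(a, c), m(a, c, a)), cons(a, c)), cons(cons(a, a), cons(a, c)), cons(cons(a, c), a))))  →  cons(c, m(cons(c, cons(a, c)), cons(a, a), cons(cons(a, c), m(a, c, a))))   [R3 at 2.3]
7. cons(c, m(cons(c, cons(a, c)), cons(a, a), cons(cons(a, c), m(a, c, a))))  →  cons(c, c)   [R3 at 2]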